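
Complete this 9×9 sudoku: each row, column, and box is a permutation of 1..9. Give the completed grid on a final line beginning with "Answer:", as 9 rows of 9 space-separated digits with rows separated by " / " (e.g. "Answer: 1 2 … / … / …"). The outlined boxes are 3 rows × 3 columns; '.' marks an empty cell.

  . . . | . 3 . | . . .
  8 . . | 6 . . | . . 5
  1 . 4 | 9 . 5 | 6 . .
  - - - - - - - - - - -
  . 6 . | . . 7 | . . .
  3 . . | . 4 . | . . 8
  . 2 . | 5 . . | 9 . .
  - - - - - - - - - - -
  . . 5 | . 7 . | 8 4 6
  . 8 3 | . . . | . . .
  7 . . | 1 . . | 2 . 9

Step 1. [r1c4∈{2,4,7,8}] r1c4 is the only open cell in col 4 admitting 7 ⇒ r1c4=7.
Step 2. [r9c8∈{3,5}] box 9 places 3 nowhere but r9c8. So r9c8=3.
Step 3. [r4c4∈{2,3,8}] col 4 places 8 nowhere but r4c4, so r4c4=8.
Step 4. [r5c4∈{2}] nothing but 2 survives at r5c4 ⇒ r5c4=2.
Step 5. [r6c6∈{1,3,6}] box 5 places 3 nowhere but r6c6. So r6c6=3.
Step 6. [r9c3∈{6}] nothing but 6 survives at r9c3 ⇒ r9c3=6.
Step 7. [r1c1∈{2,5,6,9}] across row 1, 6 lands solely at r1c1, so r1c1=6.
Step 8. [r4c1∈{4,5,9}] r4c1 is the only open cell in col 1 admitting 5 ⇒ r4c1=5.
Step 9. [r8c4∈{4}] only 4 remains possible at r8c4, so r8c4=4.
Step 10. [r7c2∈{1,9}] row 7 places 1 nowhere but r7c2 ⇒ r7c2=1.
Step 11. [r9c6∈{8}] r9c6's peers cover all but 8, so r9c6=8.
Step 12. [r1c8∈{1,2,8,9}] in row 1, 8 fits only at r1c8. So r1c8=8.
Step 13. [r2c8∈{1,2,7,9}] col 8 places 9 nowhere but r2c8. So r2c8=9.
Step 14. [r6c3∈{1,7,8}] across row 6, 8 lands solely at r6c3, so r6c3=8.
Step 15. [r1c2∈{5,9}] row 1 places 5 nowhere but r1c2, so r1c2=5.
Step 16. [r5c2∈{7,9}] across col 2, 9 lands solely at r5c2. So r5c2=9.
Step 17. [r4c3∈{1}] nothing but 1 survives at r4c3 ⇒ r4c3=1.
Step 18. [r5c3∈{7}] only 7 remains possible at r5c3, so r5c3=7.
Step 19. [r2c3∈{2}] r2c3 has the single candidate 2 ⇒ r2c3=2.
Step 20. [r2c5∈{1}] only 1 remains possible at r2c5, so r2c5=1.
Step 21. [r5c6∈{1,6}] col 6 places 1 nowhere but r5c6. So r5c6=1.
Step 22. [r8c6∈{2,6,9}] across col 6, 6 lands solely at r8c6 ⇒ r8c6=6.
Step 23. [r7c6∈{2,9}] across col 6, 9 lands solely at r7c6. So r7c6=9.
Step 24. [r8c5∈{2,5}] box 8 places 2 nowhere but r8c5 ⇒ r8c5=2.
Step 25. [r2c6∈{4}] r2c6 has the single candidate 4 ⇒ r2c6=4.
Step 26. [r4c8∈{2}] r4c8 has the single candidate 2. So r4c8=2.
Step 27. [r3c8∈{7}] r3c8's peers cover all but 7 ⇒ r3c8=7.
Step 28. [r6c9∈{1,4,7}] across row 6, 7 lands solely at r6c9 ⇒ r6c9=7.
Step 29. [r8c9∈{1}] only 1 remains possible at r8c9. So r8c9=1.
Step 30. [r2c7∈{3}] r2c7 has the single candidate 3. So r2c7=3.
Step 31. [r4c7∈{4}] r4c7 is down to just 4, so r4c7=4.
Step 32. [r5c7∈{5}] r5c7's peers cover all but 5. So r5c7=5.
Step 33. [r5c8∈{6}] r5c8 is down to just 6. So r5c8=6.
Step 34. [r1c9∈{2,4}] r1c9 is the only open cell in row 1 admitting 4. So r1c9=4.
Step 35. [r7c4∈{3}] nothing but 3 survives at r7c4 ⇒ r7c4=3.
Step 36. [r3c5∈{8}] r3c5 has the single candidate 8. So r3c5=8.
Step 37. [r6c1∈{4}] r6c1 has the single candidate 4, so r6c1=4.
Step 38. [r8c7∈{7}] only 7 remains possible at r8c7, so r8c7=7.
Step 39. [r4c5∈{9}] r4c5 is down to just 9. So r4c5=9.
Step 40. [r7c1∈{2}] r7c1 is down to just 2, so r7c1=2.
Step 41. [r9c5∈{5}] r9c5's peers cover all but 5, so r9c5=5.
Step 42. [r8c8∈{5}] r8c8 has the single candidate 5, so r8c8=5.
Step 43. [r8c1∈{9}] only 9 remains possible at r8c1 ⇒ r8c1=9.
Step 44. [r1c3∈{9}] r1c3 has the single candidate 9, so r1c3=9.
Step 45. [r3c2∈{3}] nothing but 3 survives at r3c2, so r3c2=3.
Step 46. [r2c2∈{7}] only 7 remains possible at r2c2, so r2c2=7.
Step 47. [r3c9∈{2}] r3c9 is down to just 2. So r3c9=2.
Step 48. [r9c2∈{4}] nothing but 4 survives at r9c2, so r9c2=4.
Step 49. [r6c8∈{1}] nothing but 1 survives at r6c8 ⇒ r6c8=1.
Step 50. [r6c5∈{6}] r6c5 is down to just 6, so r6c5=6.
Step 51. [r4c9∈{3}] r4c9 has the single candidate 3, so r4c9=3.
Step 52. [r1c6∈{2}] only 2 remains possible at r1c6, so r1c6=2.
Step 53. [r1c7∈{1}] nothing but 1 survives at r1c7 ⇒ r1c7=1.

Answer: 6 5 9 7 3 2 1 8 4 / 8 7 2 6 1 4 3 9 5 / 1 3 4 9 8 5 6 7 2 / 5 6 1 8 9 7 4 2 3 / 3 9 7 2 4 1 5 6 8 / 4 2 8 5 6 3 9 1 7 / 2 1 5 3 7 9 8 4 6 / 9 8 3 4 2 6 7 5 1 / 7 4 6 1 5 8 2 3 9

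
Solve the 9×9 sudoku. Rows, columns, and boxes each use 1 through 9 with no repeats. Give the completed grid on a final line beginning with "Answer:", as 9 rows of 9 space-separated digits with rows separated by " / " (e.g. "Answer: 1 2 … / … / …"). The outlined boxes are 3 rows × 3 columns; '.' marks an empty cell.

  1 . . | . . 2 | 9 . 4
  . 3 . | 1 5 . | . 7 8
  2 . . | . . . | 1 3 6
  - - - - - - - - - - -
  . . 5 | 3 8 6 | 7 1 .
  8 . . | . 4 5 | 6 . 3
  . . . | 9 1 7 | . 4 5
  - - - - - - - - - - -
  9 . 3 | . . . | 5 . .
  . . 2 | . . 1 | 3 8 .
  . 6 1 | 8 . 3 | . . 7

Step 1. [r3c2∈{4,5,7,8,9}] row 3 places 5 nowhere but r3c2 ⇒ r3c2=5.
Step 2. [r8c1∈{4,5,7}] in col 1, 7 fits only at r8c1. So r8c1=7.
Step 3. [r7c6∈{4}] nothing but 4 survives at r7c6 ⇒ r7c6=4.
Step 4. [r2c6∈{9}] r2c6 is down to just 9. So r2c6=9.
Step 5. [r3c5∈{7}] r3c5's peers cover all but 7 ⇒ r3c5=7.
Step 6. [r1c4∈{6}] r1c4's peers cover all but 6. So r1c4=6.
Step 7. [r3c3∈{4,8,9}] r3c3 is the only open cell in row 3 admitting 9, so r3c3=9.
Step 8. [r4c1∈{4}] only 4 remains possible at r4c1 ⇒ r4c1=4.
Step 9. [r5c4∈{2}] nothing but 2 survives at r5c4. So r5c4=2.
Step 10. [r5c8∈{9}] only 9 remains possible at r5c8, so r5c8=9.
Step 11. [r9c8∈{2}] r9c8 has the single candidate 2, so r9c8=2.
Step 12. [r6c2∈{2}] r6c2 is down to just 2, so r6c2=2.
Step 13. [r8c5∈{6,9}] in row 8, 6 fits only at r8c5. So r8c5=6.
Step 14. [r1c3∈{7,8}] r1c3 is the only open cell in col 3 admitting 8. So r1c3=8.
Step 15. [r6c3∈{6}] only 6 remains possible at r6c3. So r6c3=6.
Step 16. [r5c3∈{7}] nothing but 7 survives at r5c3, so r5c3=7.
Step 17. [r2c7∈{2}] only 2 remains possible at r2c7. So r2c7=2.
Step 18. [r2c1∈{6}] r2c1's peers cover all but 6. So r2c1=6.
Step 19. [r9c7∈{4}] nothing but 4 survives at r9c7 ⇒ r9c7=4.
Step 20. [r5c2∈{1}] r5c2's peers cover all but 1, so r5c2=1.
Step 21. [r7c9∈{1}] r7c9 is down to just 1, so r7c9=1.
Step 22. [r4c2∈{9}] r4c2 is down to just 9 ⇒ r4c2=9.
Step 23. [r7c2∈{8}] nothing but 8 survives at r7c2. So r7c2=8.
Step 24. [r3c4∈{4}] r3c4's peers cover all but 4. So r3c4=4.
Step 25. [r9c1∈{5}] r9c1's peers cover all but 5 ⇒ r9c1=5.
Step 26. [r1c8∈{5}] r1c8's peers cover all but 5. So r1c8=5.
Step 27. [r6c7∈{8}] r6c7's peers cover all but 8 ⇒ r6c7=8.
Step 28. [r8c2∈{4}] r8c2 has the single candidate 4. So r8c2=4.
Step 29. [r1c2∈{7}] only 7 remains possible at r1c2, so r1c2=7.
Step 30. [r4c9∈{2}] nothing but 2 survives at r4c9 ⇒ r4c9=2.
Step 31. [r2c3∈{4}] r2c3 is down to just 4 ⇒ r2c3=4.
Step 32. [r8c4∈{5}] r8c4 is down to just 5, so r8c4=5.
Step 33. [r9c5∈{9}] r9c5 is down to just 9. So r9c5=9.
Step 34. [r1c5∈{3}] nothing but 3 survives at r1c5, so r1c5=3.
Step 35. [r3c6∈{8}] only 8 remains possible at r3c6, so r3c6=8.
Step 36. [r7c4∈{7}] r7c4's peers cover all but 7. So r7c4=7.
Step 37. [r6c1∈{3}] r6c1 has the single candidate 3. So r6c1=3.
Step 38. [r8c9∈{9}] only 9 remains possible at r8c9. So r8c9=9.
Step 39. [r7c5∈{2}] r7c5 has the single candidate 2. So r7c5=2.
Step 40. [r7c8∈{6}] r7c8 has the single candidate 6 ⇒ r7c8=6.

Answer: 1 7 8 6 3 2 9 5 4 / 6 3 4 1 5 9 2 7 8 / 2 5 9 4 7 8 1 3 6 / 4 9 5 3 8 6 7 1 2 / 8 1 7 2 4 5 6 9 3 / 3 2 6 9 1 7 8 4 5 / 9 8 3 7 2 4 5 6 1 / 7 4 2 5 6 1 3 8 9 / 5 6 1 8 9 3 4 2 7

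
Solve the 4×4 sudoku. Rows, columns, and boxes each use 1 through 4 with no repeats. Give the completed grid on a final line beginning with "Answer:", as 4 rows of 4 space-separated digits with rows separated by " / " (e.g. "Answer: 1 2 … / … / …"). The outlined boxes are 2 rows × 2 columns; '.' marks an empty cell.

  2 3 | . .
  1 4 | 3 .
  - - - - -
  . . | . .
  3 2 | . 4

Step 1. [r4c3∈{1}] nothing but 1 survives at r4c3, so r4c3=1.
Step 2. [r3c3∈{2}] only 2 remains possible at r3c3. So r3c3=2.
Step 3. [r3c4∈{3}] r3c4 is down to just 3, so r3c4=3.
Step 4. [r3c2∈{1}] r3c2 has the single candidate 1. So r3c2=1.
Step 5. [r1c4∈{1}] r1c4 is down to just 1. So r1c4=1.
Step 6. [r2c4∈{2}] nothing but 2 survives at r2c4, so r2c4=2.
Step 7. [r1c3∈{4}] r1c3 has the single candidate 4, so r1c3=4.
Step 8. [r3c1∈{4}] only 4 remains possible at r3c1 ⇒ r3c1=4.

Answer: 2 3 4 1 / 1 4 3 2 / 4 1 2 3 / 3 2 1 4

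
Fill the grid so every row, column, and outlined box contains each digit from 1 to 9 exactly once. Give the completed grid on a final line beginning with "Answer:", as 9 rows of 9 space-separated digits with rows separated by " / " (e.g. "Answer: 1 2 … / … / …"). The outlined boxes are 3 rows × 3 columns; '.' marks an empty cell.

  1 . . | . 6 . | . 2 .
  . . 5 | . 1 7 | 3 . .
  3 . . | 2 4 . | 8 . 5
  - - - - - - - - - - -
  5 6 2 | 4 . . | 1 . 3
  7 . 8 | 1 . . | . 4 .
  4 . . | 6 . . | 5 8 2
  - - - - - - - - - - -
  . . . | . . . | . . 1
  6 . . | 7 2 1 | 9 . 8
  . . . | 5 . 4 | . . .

Step 1. [r3c6∈{9}] r3c6 is down to just 9. So r3c6=9.
Step 2. [r6c6∈{3}] only 3 remains possible at r6c6 ⇒ r6c6=3.
Step 3. [r7c4∈{3,8,9}] in col 4, 9 fits only at r7c4 ⇒ r7c4=9.
Step 4. [r3c2∈{7}] nothing but 7 survives at r3c2, so r3c2=7.
Step 5. [r7c7∈{2,4,6,7}] r7c7 is the only open cell in box 9 admitting 4. So r7c7=4.
Step 6. [r9c7∈{2,6,7}] col 7 places 2 nowhere but r9c7. So r9c7=2.
Step 7. [r5c2∈{3,9}] across row 5, 3 lands solely at r5c2, so r5c2=3.
Step 8. [r2c4∈{8}] r2c4 has the single candidate 8, so r2c4=8.
Step 9. [r4c8∈{7,9}] in box 6, 7 fits only at r4c8, so r4c8=7.
Step 10. [r2c8∈{6,9}] 9 has one home in col 8: r2c8, so r2c8=9.
Step 11. [r1c2∈{4,8,9}] row 1 places 8 nowhere but r1c2, so r1c2=8.
Step 12. [r2c9∈{4,6}] r2c9 is the only open cell in row 2 admitting 6, so r2c9=6.
Step 13. [r9c1∈{8,9}] across col 1, 9 lands solely at r9c1 ⇒ r9c1=9.
Step 14. [r9c5∈{3,8}] 8 has one home in row 9: r9c5. So r9c5=8.
Step 15. [r6c2∈{1,9}] col 2 places 9 nowhere but r6c2. So r6c2=9.
Step 16. [r2c2∈{2,4}] row 2 places 4 nowhere but r2c2. So r2c2=4.
Step 17. [r7c3∈{3,7}] in row 7, 7 fits only at r7c3. So r7c3=7.
Step 18. [r9c8∈{3,6}] row 9 places 6 nowhere but r9c8. So r9c8=6.
Step 19. [r7c2∈{2,5}] r7c2 is the only open cell in col 2 admitting 2. So r7c2=2.
Step 20. [r5c5∈{5,9}] r5c5 is the only open cell in col 5 admitting 5 ⇒ r5c5=5.
Step 21. [r7c8∈{3,5}] row 7 places 5 nowhere but r7c8. So r7c8=5.
Step 22. [r9c3∈{1,3}] in row 9, 3 fits only at r9c3. So r9c3=3.
Step 23. [r1c7∈{7}] only 7 remains possible at r1c7, so r1c7=7.
Step 24. [r1c4∈{3}] nothing but 3 survives at r1c4 ⇒ r1c4=3.
Step 25. [r8c8∈{3}] only 3 remains possible at r8c8, so r8c8=3.
Step 26. [r3c8∈{1}] r3c8 has the single candidate 1. So r3c8=1.
Step 27. [r3c3∈{6}] r3c3 is down to just 6 ⇒ r3c3=6.
Step 28. [r8c2∈{5}] nothing but 5 survives at r8c2, so r8c2=5.
Step 29. [r8c3∈{4}] only 4 remains possible at r8c3. So r8c3=4.
Step 30. [r5c7∈{6}] r5c7 has the single candidate 6 ⇒ r5c7=6.
Step 31. [r5c9∈{9}] r5c9 is down to just 9. So r5c9=9.
Step 32. [r9c2∈{1}] only 1 remains possible at r9c2, so r9c2=1.
Step 33. [r4c5∈{9}] r4c5 has the single candidate 9 ⇒ r4c5=9.
Step 34. [r7c1∈{8}] r7c1 is down to just 8. So r7c1=8.
Step 35. [r7c5∈{3}] nothing but 3 survives at r7c5, so r7c5=3.
Step 36. [r5c6∈{2}] nothing but 2 survives at r5c6, so r5c6=2.
Step 37. [r9c9∈{7}] only 7 remains possible at r9c9 ⇒ r9c9=7.
Step 38. [r1c9∈{4}] r1c9 is down to just 4. So r1c9=4.
Step 39. [r2c1∈{2}] r2c1's peers cover all but 2. So r2c1=2.
Step 40. [r4c6∈{8}] r4c6's peers cover all but 8 ⇒ r4c6=8.
Step 41. [r6c5∈{7}] only 7 remains possible at r6c5, so r6c5=7.
Step 42. [r1c6∈{5}] r1c6's peers cover all but 5, so r1c6=5.
Step 43. [r6c3∈{1}] r6c3 has the single candidate 1, so r6c3=1.
Step 44. [r1c3∈{9}] r1c3's peers cover all but 9 ⇒ r1c3=9.
Step 45. [r7c6∈{6}] r7c6 is down to just 6, so r7c6=6.

Answer: 1 8 9 3 6 5 7 2 4 / 2 4 5 8 1 7 3 9 6 / 3 7 6 2 4 9 8 1 5 / 5 6 2 4 9 8 1 7 3 / 7 3 8 1 5 2 6 4 9 / 4 9 1 6 7 3 5 8 2 / 8 2 7 9 3 6 4 5 1 / 6 5 4 7 2 1 9 3 8 / 9 1 3 5 8 4 2 6 7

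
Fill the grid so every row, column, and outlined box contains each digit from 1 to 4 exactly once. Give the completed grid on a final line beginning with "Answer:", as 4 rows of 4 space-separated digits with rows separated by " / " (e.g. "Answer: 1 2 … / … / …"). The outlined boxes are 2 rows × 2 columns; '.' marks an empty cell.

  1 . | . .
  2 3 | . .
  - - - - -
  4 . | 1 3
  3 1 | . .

Step 1. [r2c3∈{4}] r2c3's peers cover all but 4. So r2c3=4.
Step 2. [r4c3∈{2}] r4c3 has the single candidate 2 ⇒ r4c3=2.
Step 3. [r4c4∈{4}] r4c4 has the single candidate 4. So r4c4=4.
Step 4. [r1c2∈{4}] r1c2's peers cover all but 4. So r1c2=4.
Step 5. [r1c3∈{3}] r1c3's peers cover all but 3 ⇒ r1c3=3.
Step 6. [r3c2∈{2}] r3c2 has the single candidate 2 ⇒ r3c2=2.
Step 7. [r2c4∈{1}] r2c4's peers cover all but 1, so r2c4=1.
Step 8. [r1c4∈{2}] only 2 remains possible at r1c4, so r1c4=2.

Answer: 1 4 3 2 / 2 3 4 1 / 4 2 1 3 / 3 1 2 4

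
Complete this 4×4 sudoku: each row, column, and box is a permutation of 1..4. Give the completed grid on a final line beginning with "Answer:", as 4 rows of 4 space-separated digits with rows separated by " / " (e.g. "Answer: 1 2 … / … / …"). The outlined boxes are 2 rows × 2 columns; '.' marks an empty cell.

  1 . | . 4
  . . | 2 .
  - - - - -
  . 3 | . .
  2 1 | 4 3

Step 1. [r3c3∈{1}] r3c3's peers cover all but 1 ⇒ r3c3=1.
Step 2. [r2c2∈{4}] nothing but 4 survives at r2c2 ⇒ r2c2=4.
Step 3. [r3c4∈{2}] nothing but 2 survives at r3c4 ⇒ r3c4=2.
Step 4. [r1c3∈{3}] nothing but 3 survives at r1c3, so r1c3=3.
Step 5. [r2c4∈{1}] r2c4 is down to just 1 ⇒ r2c4=1.
Step 6. [r2c1∈{3}] r2c1 is down to just 3 ⇒ r2c1=3.
Step 7. [r3c1∈{4}] nothing but 4 survives at r3c1. So r3c1=4.
Step 8. [r1c2∈{2}] only 2 remains possible at r1c2 ⇒ r1c2=2.

Answer: 1 2 3 4 / 3 4 2 1 / 4 3 1 2 / 2 1 4 3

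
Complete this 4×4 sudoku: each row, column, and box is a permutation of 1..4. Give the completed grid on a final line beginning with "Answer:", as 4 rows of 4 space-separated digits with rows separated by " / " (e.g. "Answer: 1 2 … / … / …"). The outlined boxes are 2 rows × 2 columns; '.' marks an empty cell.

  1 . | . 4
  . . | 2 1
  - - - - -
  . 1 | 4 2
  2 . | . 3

Step 1. [r2c1∈{3,4}] across col 1, 4 lands solely at r2c1. So r2c1=4.
Step 2. [r2c2∈{3}] r2c2 is down to just 3, so r2c2=3.
Step 3. [r3c1∈{3}] r3c1's peers cover all but 3, so r3c1=3.
Step 4. [r4c2∈{4}] r4c2 has the single candidate 4, so r4c2=4.
Step 5. [r1c3∈{3}] r1c3's peers cover all but 3, so r1c3=3.
Step 6. [r1c2∈{2}] r1c2's peers cover all but 2 ⇒ r1c2=2.
Step 7. [r4c3∈{1}] r4c3 has the single candidate 1, so r4c3=1.

Answer: 1 2 3 4 / 4 3 2 1 / 3 1 4 2 / 2 4 1 3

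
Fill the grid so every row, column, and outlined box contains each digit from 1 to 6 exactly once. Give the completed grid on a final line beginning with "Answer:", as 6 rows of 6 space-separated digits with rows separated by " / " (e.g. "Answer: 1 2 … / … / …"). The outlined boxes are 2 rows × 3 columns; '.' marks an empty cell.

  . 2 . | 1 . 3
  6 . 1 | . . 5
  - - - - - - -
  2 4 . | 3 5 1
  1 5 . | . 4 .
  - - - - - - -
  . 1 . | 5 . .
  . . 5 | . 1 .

Step 1. [r5c3∈{2,3,4,6}] in col 3, 2 fits only at r5c3, so r5c3=2.
Step 2. [r6c2∈{3,6}] 6 has one home in col 2: r6c2 ⇒ r6c2=6.
Step 3. [r4c4∈{2,6}] 6 has one home in col 4: r4c4, so r4c4=6.
Step 4. [r5c5∈{3,6}] r5c5 is the only open cell in col 5 admitting 3. So r5c5=3.
Step 5. [r5c1∈{4}] only 4 remains possible at r5c1, so r5c1=4.
Step 6. [r6c6∈{2,4}] across col 6, 4 lands solely at r6c6. So r6c6=4.
Step 7. [r6c4∈{2}] r6c4's peers cover all but 2. So r6c4=2.
Step 8. [r1c1∈{5}] r1c1 is down to just 5. So r1c1=5.
Step 9. [r4c3∈{3}] only 3 remains possible at r4c3, so r4c3=3.
Step 10. [r1c5∈{6}] r1c5 is down to just 6. So r1c5=6.
Step 11. [r4c6∈{2}] r4c6 has the single candidate 2, so r4c6=2.
Step 12. [r5c6∈{6}] nothing but 6 survives at r5c6. So r5c6=6.
Step 13. [r3c3∈{6}] r3c3's peers cover all but 6, so r3c3=6.
Step 14. [r2c2∈{3}] nothing but 3 survives at r2c2, so r2c2=3.
Step 15. [r2c4∈{4}] only 4 remains possible at r2c4 ⇒ r2c4=4.
Step 16. [r2c5∈{2}] r2c5's peers cover all but 2 ⇒ r2c5=2.
Step 17. [r6c1∈{3}] nothing but 3 survives at r6c1, so r6c1=3.
Step 18. [r1c3∈{4}] r1c3 is down to just 4, so r1c3=4.

Answer: 5 2 4 1 6 3 / 6 3 1 4 2 5 / 2 4 6 3 5 1 / 1 5 3 6 4 2 / 4 1 2 5 3 6 / 3 6 5 2 1 4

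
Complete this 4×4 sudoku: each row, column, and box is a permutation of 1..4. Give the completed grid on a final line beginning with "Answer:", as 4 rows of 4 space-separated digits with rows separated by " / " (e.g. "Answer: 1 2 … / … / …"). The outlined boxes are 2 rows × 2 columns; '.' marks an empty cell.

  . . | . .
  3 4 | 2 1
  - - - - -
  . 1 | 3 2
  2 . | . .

Step 1. [r1c3∈{4}] only 4 remains possible at r1c3. So r1c3=4.
Step 2. [r1c2∈{2}] nothing but 2 survives at r1c2 ⇒ r1c2=2.
Step 3. [r3c1∈{4}] only 4 remains possible at r3c1. So r3c1=4.
Step 4. [r4c2∈{3}] only 3 remains possible at r4c2. So r4c2=3.
Step 5. [r1c1∈{1}] r1c1 is down to just 1 ⇒ r1c1=1.
Step 6. [r1c4∈{3}] r1c4's peers cover all but 3, so r1c4=3.
Step 7. [r4c4∈{4}] r4c4's peers cover all but 4, so r4c4=4.
Step 8. [r4c3∈{1}] nothing but 1 survives at r4c3, so r4c3=1.

Answer: 1 2 4 3 / 3 4 2 1 / 4 1 3 2 / 2 3 1 4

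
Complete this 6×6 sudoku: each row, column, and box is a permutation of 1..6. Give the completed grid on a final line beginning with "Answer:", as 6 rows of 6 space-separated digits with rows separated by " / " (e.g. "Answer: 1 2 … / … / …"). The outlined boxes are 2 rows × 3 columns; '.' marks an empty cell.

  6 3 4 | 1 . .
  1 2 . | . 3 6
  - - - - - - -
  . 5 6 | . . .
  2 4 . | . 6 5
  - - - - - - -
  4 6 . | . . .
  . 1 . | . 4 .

Step 1. [r4c4∈{3}] r4c4 has the single candidate 3 ⇒ r4c4=3.
Step 2. [r6c1∈{3,5}] r6c1 is the only open cell in col 1 admitting 5, so r6c1=5.
Step 3. [r1c6∈{2}] only 2 remains possible at r1c6 ⇒ r1c6=2.
Step 4. [r1c5∈{5}] only 5 remains possible at r1c5, so r1c5=5.
Step 5. [r6c6∈{3}] nothing but 3 survives at r6c6 ⇒ r6c6=3.
Step 6. [r3c6∈{1,4}] r3c6 is the only open cell in col 6 admitting 4. So r3c6=4.
Step 7. [r3c4∈{2}] only 2 remains possible at r3c4. So r3c4=2.
Step 8. [r5c5∈{1,2}] r5c5 is the only open cell in col 5 admitting 2 ⇒ r5c5=2.
Step 9. [r4c3∈{1}] nothing but 1 survives at r4c3, so r4c3=1.
Step 10. [r3c5∈{1}] r3c5 has the single candidate 1, so r3c5=1.
Step 11. [r6c3∈{2}] only 2 remains possible at r6c3, so r6c3=2.
Step 12. [r5c6∈{1}] only 1 remains possible at r5c6 ⇒ r5c6=1.
Step 13. [r6c4∈{6}] nothing but 6 survives at r6c4, so r6c4=6.
Step 14. [r2c3∈{5}] r2c3 has the single candidate 5. So r2c3=5.
Step 15. [r2c4∈{4}] r2c4 is down to just 4, so r2c4=4.
Step 16. [r5c4∈{5}] nothing but 5 survives at r5c4 ⇒ r5c4=5.
Step 17. [r3c1∈{3}] only 3 remains possible at r3c1. So r3c1=3.
Step 18. [r5c3∈{3}] only 3 remains possible at r5c3. So r5c3=3.

Answer: 6 3 4 1 5 2 / 1 2 5 4 3 6 / 3 5 6 2 1 4 / 2 4 1 3 6 5 / 4 6 3 5 2 1 / 5 1 2 6 4 3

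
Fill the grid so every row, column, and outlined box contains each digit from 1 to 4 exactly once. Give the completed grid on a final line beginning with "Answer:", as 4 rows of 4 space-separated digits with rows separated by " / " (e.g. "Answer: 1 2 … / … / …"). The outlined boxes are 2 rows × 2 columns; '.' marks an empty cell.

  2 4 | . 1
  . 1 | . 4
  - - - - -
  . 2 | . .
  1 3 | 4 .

Step 1. [r1c3∈{3}] r1c3's peers cover all but 3. So r1c3=3.
Step 2. [r3c3∈{1}] only 1 remains possible at r3c3, so r3c3=1.
Step 3. [r2c3∈{2}] nothing but 2 survives at r2c3, so r2c3=2.
Step 4. [r2c1∈{3}] r2c1's peers cover all but 3, so r2c1=3.
Step 5. [r3c1∈{4}] r3c1 is down to just 4 ⇒ r3c1=4.
Step 6. [r4c4∈{2}] nothing but 2 survives at r4c4 ⇒ r4c4=2.
Step 7. [r3c4∈{3}] r3c4 is down to just 3, so r3c4=3.

Answer: 2 4 3 1 / 3 1 2 4 / 4 2 1 3 / 1 3 4 2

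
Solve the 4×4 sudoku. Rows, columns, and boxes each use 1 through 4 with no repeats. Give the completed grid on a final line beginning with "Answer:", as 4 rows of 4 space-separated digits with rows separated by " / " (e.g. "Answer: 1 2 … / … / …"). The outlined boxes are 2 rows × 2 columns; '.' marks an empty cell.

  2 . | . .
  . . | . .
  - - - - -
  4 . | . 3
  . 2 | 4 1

Step 1. [r2c1∈{1,3}] in col 1, 1 fits only at r2c1, so r2c1=1.
Step 2. [r1c4∈{4}] only 4 remains possible at r1c4, so r1c4=4.
Step 3. [r1c2∈{3}] only 3 remains possible at r1c2. So r1c2=3.
Step 4. [r2c3∈{2,3}] r2c3 is the only open cell in row 2 admitting 3. So r2c3=3.
Step 5. [r3c2∈{1}] r3c2 has the single candidate 1. So r3c2=1.
Step 6. [r2c2∈{4}] r2c2's peers cover all but 4, so r2c2=4.
Step 7. [r3c3∈{2}] r3c3's peers cover all but 2. So r3c3=2.
Step 8. [r4c1∈{3}] r4c1's peers cover all but 3 ⇒ r4c1=3.
Step 9. [r2c4∈{2}] r2c4 is down to just 2. So r2c4=2.
Step 10. [r1c3∈{1}] only 1 remains possible at r1c3, so r1c3=1.

Answer: 2 3 1 4 / 1 4 3 2 / 4 1 2 3 / 3 2 4 1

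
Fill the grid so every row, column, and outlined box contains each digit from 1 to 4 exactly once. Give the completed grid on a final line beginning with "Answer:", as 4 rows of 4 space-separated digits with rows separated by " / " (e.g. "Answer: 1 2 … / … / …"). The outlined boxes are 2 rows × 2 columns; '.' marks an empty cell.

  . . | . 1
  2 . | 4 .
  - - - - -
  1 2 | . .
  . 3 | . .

Step 1. [r3c3∈{3}] r3c3's peers cover all but 3. So r3c3=3.
Step 2. [r4c1∈{4}] nothing but 4 survives at r4c1, so r4c1=4.
Step 3. [r1c3∈{2}] r1c3 is down to just 2 ⇒ r1c3=2.
Step 4. [r4c3∈{1}] r4c3 has the single candidate 1. So r4c3=1.
Step 5. [r2c4∈{3}] r2c4's peers cover all but 3, so r2c4=3.
Step 6. [r1c1∈{3}] nothing but 3 survives at r1c1 ⇒ r1c1=3.
Step 7. [r3c4∈{4}] r3c4's peers cover all but 4, so r3c4=4.
Step 8. [r4c4∈{2}] r4c4 has the single candidate 2 ⇒ r4c4=2.
Step 9. [r1c2∈{4}] only 4 remains possible at r1c2, so r1c2=4.
Step 10. [r2c2∈{1}] only 1 remains possible at r2c2. So r2c2=1.

Answer: 3 4 2 1 / 2 1 4 3 / 1 2 3 4 / 4 3 1 2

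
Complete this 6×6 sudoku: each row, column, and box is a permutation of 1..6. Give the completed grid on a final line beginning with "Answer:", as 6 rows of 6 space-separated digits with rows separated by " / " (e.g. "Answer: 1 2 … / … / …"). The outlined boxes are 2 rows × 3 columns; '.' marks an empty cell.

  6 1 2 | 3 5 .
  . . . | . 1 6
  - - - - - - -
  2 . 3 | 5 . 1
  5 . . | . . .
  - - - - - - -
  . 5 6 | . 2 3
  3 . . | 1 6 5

Step 1. [r3c5∈{4}] r3c5's peers cover all but 4 ⇒ r3c5=4.
Step 2. [r2c1∈{4}] r2c1's peers cover all but 4. So r2c1=4.
Step 3. [r4c4∈{2,6}] col 4 places 6 nowhere but r4c4 ⇒ r4c4=6.
Step 4. [r4c2∈{4}] r4c2 has the single candidate 4. So r4c2=4.
Step 5. [r2c3∈{5}] r2c3's peers cover all but 5. So r2c3=5.
Step 6. [r4c6∈{2}] r4c6 has the single candidate 2. So r4c6=2.
Step 7. [r5c4∈{4}] r5c4 has the single candidate 4. So r5c4=4.
Step 8. [r1c6∈{4}] nothing but 4 survives at r1c6 ⇒ r1c6=4.
Step 9. [r2c4∈{2}] r2c4's peers cover all but 2 ⇒ r2c4=2.
Step 10. [r3c2∈{6}] r3c2 is down to just 6, so r3c2=6.
Step 11. [r4c5∈{3}] r4c5 has the single candidate 3 ⇒ r4c5=3.
Step 12. [r6c2∈{2}] r6c2 is down to just 2 ⇒ r6c2=2.
Step 13. [r5c1∈{1}] nothing but 1 survives at r5c1, so r5c1=1.
Step 14. [r2c2∈{3}] only 3 remains possible at r2c2 ⇒ r2c2=3.
Step 15. [r6c3∈{4}] r6c3 is down to just 4. So r6c3=4.
Step 16. [r4c3∈{1}] r4c3 has the single candidate 1. So r4c3=1.

Answer: 6 1 2 3 5 4 / 4 3 5 2 1 6 / 2 6 3 5 4 1 / 5 4 1 6 3 2 / 1 5 6 4 2 3 / 3 2 4 1 6 5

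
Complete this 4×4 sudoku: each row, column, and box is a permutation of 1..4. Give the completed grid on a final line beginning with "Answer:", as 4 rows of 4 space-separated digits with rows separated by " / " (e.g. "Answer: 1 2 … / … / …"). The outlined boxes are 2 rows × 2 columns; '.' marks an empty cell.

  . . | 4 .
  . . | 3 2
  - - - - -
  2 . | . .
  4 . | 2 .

Step 1. [r1c4∈{1}] r1c4's peers cover all but 1. So r1c4=1.
Step 2. [r4c2∈{1,3}] 1 has one home in row 4: r4c2. So r4c2=1.
Step 3. [r3c2∈{3}] r3c2 has the single candidate 3, so r3c2=3.
Step 4. [r3c3∈{1}] r3c3 is down to just 1. So r3c3=1.
Step 5. [r2c2∈{4}] only 4 remains possible at r2c2 ⇒ r2c2=4.
Step 6. [r4c4∈{3}] r4c4 has the single candidate 3 ⇒ r4c4=3.
Step 7. [r1c1∈{3}] r1c1's peers cover all but 3, so r1c1=3.
Step 8. [r3c4∈{4}] r3c4's peers cover all but 4, so r3c4=4.
Step 9. [r1c2∈{2}] r1c2's peers cover all but 2 ⇒ r1c2=2.
Step 10. [r2c1∈{1}] r2c1's peers cover all but 1. So r2c1=1.

Answer: 3 2 4 1 / 1 4 3 2 / 2 3 1 4 / 4 1 2 3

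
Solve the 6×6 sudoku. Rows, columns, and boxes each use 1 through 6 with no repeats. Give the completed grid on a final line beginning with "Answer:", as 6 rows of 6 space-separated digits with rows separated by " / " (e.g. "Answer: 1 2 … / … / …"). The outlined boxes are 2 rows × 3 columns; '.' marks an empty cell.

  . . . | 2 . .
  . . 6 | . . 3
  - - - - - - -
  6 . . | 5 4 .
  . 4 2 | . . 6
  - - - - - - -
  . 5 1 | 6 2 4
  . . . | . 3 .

Step 1. [r1c3∈{3,4,5}] r1c3 is the only open cell in col 3 admitting 5, so r1c3=5.
Step 2. [r1c6∈{1}] r1c6's peers cover all but 1. So r1c6=1.
Step 3. [r1c1∈{3,4}] r1c1 is the only open cell in row 1 admitting 4. So r1c1=4.
Step 4. [r3c2∈{1,3}] 1 has one home in row 3: r3c2 ⇒ r3c2=1.
Step 5. [r4c4∈{1,3}] in col 4, 3 fits only at r4c4, so r4c4=3.
Step 6. [r2c2∈{2}] r2c2's peers cover all but 2, so r2c2=2.
Step 7. [r1c5∈{6}] only 6 remains possible at r1c5. So r1c5=6.
Step 8. [r6c4∈{1}] r6c4 is down to just 1 ⇒ r6c4=1.
Step 9. [r6c2∈{6}] r6c2's peers cover all but 6. So r6c2=6.
Step 10. [r6c1∈{2}] r6c1 has the single candidate 2, so r6c1=2.
Step 11. [r3c3∈{3}] only 3 remains possible at r3c3 ⇒ r3c3=3.
Step 12. [r4c1∈{5}] nothing but 5 survives at r4c1. So r4c1=5.
Step 13. [r2c5∈{5}] nothing but 5 survives at r2c5, so r2c5=5.
Step 14. [r5c1∈{3}] r5c1 is down to just 3 ⇒ r5c1=3.
Step 15. [r3c6∈{2}] only 2 remains possible at r3c6. So r3c6=2.
Step 16. [r4c5∈{1}] nothing but 1 survives at r4c5. So r4c5=1.
Step 17. [r2c1∈{1}] r2c1 has the single candidate 1 ⇒ r2c1=1.
Step 18. [r1c2∈{3}] only 3 remains possible at r1c2 ⇒ r1c2=3.
Step 19. [r2c4∈{4}] r2c4's peers cover all but 4 ⇒ r2c4=4.
Step 20. [r6c3∈{4}] r6c3's peers cover all but 4 ⇒ r6c3=4.
Step 21. [r6c6∈{5}] r6c6 has the single candidate 5. So r6c6=5.

Answer: 4 3 5 2 6 1 / 1 2 6 4 5 3 / 6 1 3 5 4 2 / 5 4 2 3 1 6 / 3 5 1 6 2 4 / 2 6 4 1 3 5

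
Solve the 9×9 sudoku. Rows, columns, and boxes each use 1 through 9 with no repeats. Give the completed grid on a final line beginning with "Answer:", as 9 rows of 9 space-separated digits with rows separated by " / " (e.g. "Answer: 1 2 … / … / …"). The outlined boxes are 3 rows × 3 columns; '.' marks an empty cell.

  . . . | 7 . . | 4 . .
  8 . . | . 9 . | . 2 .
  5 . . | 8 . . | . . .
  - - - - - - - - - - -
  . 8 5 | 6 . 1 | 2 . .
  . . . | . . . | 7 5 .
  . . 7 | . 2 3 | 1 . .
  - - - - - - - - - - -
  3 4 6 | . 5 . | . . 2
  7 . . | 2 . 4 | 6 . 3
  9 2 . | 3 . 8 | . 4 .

Step 1. [r9c3∈{1}] r9c3 is down to just 1, so r9c3=1.
Step 2. [r8c8∈{1,8,9}] across row 8, 9 lands solely at r8c8, so r8c8=9.
Step 3. [r5c6∈{9}] nothing but 9 survives at r5c6, so r5c6=9.
Step 4. [r5c4∈{4}] nothing but 4 survives at r5c4 ⇒ r5c4=4.
Step 5. [r3c7∈{3,9}] 9 has one home in col 7: r3c7, so r3c7=9.
Step 6. [r7c8∈{1,7,8}] box 9 places 1 nowhere but r7c8. So r7c8=1.
Step 7. [r2c7∈{3,5}] col 7 places 3 nowhere but r2c7 ⇒ r2c7=3.
Step 8. [r2c4∈{1,5}] in col 4, 1 fits only at r2c4 ⇒ r2c4=1.
Step 9. [r3c8∈{6,7}] 7 has one home in col 8: r3c8. So r3c8=7.
Step 10. [r3c5∈{3,4,6}] col 5 places 4 nowhere but r3c5 ⇒ r3c5=4.
Step 11. [r6c2∈{6,9}] 9 has one home in box 4: r6c2. So r6c2=9.
Step 12. [r1c5∈{3,6}] 3 has one home in col 5: r1c5. So r1c5=3.
Step 13. [r9c9∈{5,7}] 7 has one home in col 9: r9c9 ⇒ r9c9=7.
Step 14. [r4c1∈{4}] nothing but 4 survives at r4c1. So r4c1=4.
Step 15. [r6c1∈{6}] r6c1 has the single candidate 6. So r6c1=6.
Step 16. [r1c8∈{6,8}] 6 has one home in col 8: r1c8, so r1c8=6.
Step 17. [r1c9∈{1,5,8}] row 1 places 8 nowhere but r1c9, so r1c9=8.
Step 18. [r1c2∈{1}] r1c2 is down to just 1. So r1c2=1.
Step 19. [r1c1∈{2}] r1c1 is down to just 2. So r1c1=2.
Step 20. [r3c3∈{3}] r3c3 is down to just 3, so r3c3=3.
Step 21. [r3c2∈{6}] only 6 remains possible at r3c2. So r3c2=6.
Step 22. [r2c6∈{5,6}] 6 has one home in row 2: r2c6 ⇒ r2c6=6.
Step 23. [r8c2∈{5}] nothing but 5 survives at r8c2 ⇒ r8c2=5.
Step 24. [r4c8∈{3}] r4c8 has the single candidate 3. So r4c8=3.
Step 25. [r5c2∈{3}] only 3 remains possible at r5c2 ⇒ r5c2=3.
Step 26. [r9c7∈{5}] nothing but 5 survives at r9c7. So r9c7=5.
Step 27. [r9c5∈{6}] r9c5 is down to just 6, so r9c5=6.
Step 28. [r5c5∈{8}] nothing but 8 survives at r5c5, so r5c5=8.
Step 29. [r5c1∈{1}] r5c1's peers cover all but 1. So r5c1=1.
Step 30. [r1c3∈{9}] r1c3 is down to just 9, so r1c3=9.
Step 31. [r5c9∈{6}] only 6 remains possible at r5c9. So r5c9=6.
Step 32. [r6c8∈{8}] r6c8 is down to just 8. So r6c8=8.
Step 33. [r3c9∈{1}] nothing but 1 survives at r3c9. So r3c9=1.
Step 34. [r7c4∈{9}] only 9 remains possible at r7c4, so r7c4=9.
Step 35. [r7c7∈{8}] r7c7 has the single candidate 8 ⇒ r7c7=8.
Step 36. [r8c3∈{8}] only 8 remains possible at r8c3, so r8c3=8.
Step 37. [r4c9∈{9}] r4c9 is down to just 9, so r4c9=9.
Step 38. [r5c3∈{2}] r5c3's peers cover all but 2. So r5c3=2.
Step 39. [r8c5∈{1}] r8c5's peers cover all but 1. So r8c5=1.
Step 40. [r7c6∈{7}] only 7 remains possible at r7c6, so r7c6=7.
Step 41. [r1c6∈{5}] only 5 remains possible at r1c6 ⇒ r1c6=5.
Step 42. [r2c3∈{4}] only 4 remains possible at r2c3 ⇒ r2c3=4.
Step 43. [r6c9∈{4}] r6c9 has the single candidate 4, so r6c9=4.
Step 44. [r2c2∈{7}] only 7 remains possible at r2c2 ⇒ r2c2=7.
Step 45. [r6c4∈{5}] nothing but 5 survives at r6c4. So r6c4=5.
Step 46. [r3c6∈{2}] only 2 remains possible at r3c6 ⇒ r3c6=2.
Step 47. [r4c5∈{7}] nothing but 7 survives at r4c5 ⇒ r4c5=7.
Step 48. [r2c9∈{5}] r2c9 has the single candidate 5 ⇒ r2c9=5.

Answer: 2 1 9 7 3 5 4 6 8 / 8 7 4 1 9 6 3 2 5 / 5 6 3 8 4 2 9 7 1 / 4 8 5 6 7 1 2 3 9 / 1 3 2 4 8 9 7 5 6 / 6 9 7 5 2 3 1 8 4 / 3 4 6 9 5 7 8 1 2 / 7 5 8 2 1 4 6 9 3 / 9 2 1 3 6 8 5 4 7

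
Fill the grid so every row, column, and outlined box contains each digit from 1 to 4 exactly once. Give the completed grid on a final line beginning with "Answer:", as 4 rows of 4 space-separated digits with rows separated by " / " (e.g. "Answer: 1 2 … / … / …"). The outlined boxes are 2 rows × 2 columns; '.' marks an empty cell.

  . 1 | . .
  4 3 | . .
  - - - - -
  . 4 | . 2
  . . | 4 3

Step 1. [r3c3∈{1}] r3c3's peers cover all but 1, so r3c3=1.
Step 2. [r1c1∈{2}] r1c1 is down to just 2, so r1c1=2.
Step 3. [r3c1∈{3}] r3c1 is down to just 3. So r3c1=3.
Step 4. [r4c1∈{1}] r4c1 has the single candidate 1, so r4c1=1.
Step 5. [r1c4∈{4}] r1c4's peers cover all but 4, so r1c4=4.
Step 6. [r2c3∈{2}] r2c3 is down to just 2, so r2c3=2.
Step 7. [r2c4∈{1}] r2c4 is down to just 1 ⇒ r2c4=1.
Step 8. [r1c3∈{3}] r1c3 is down to just 3. So r1c3=3.
Step 9. [r4c2∈{2}] nothing but 2 survives at r4c2. So r4c2=2.

Answer: 2 1 3 4 / 4 3 2 1 / 3 4 1 2 / 1 2 4 3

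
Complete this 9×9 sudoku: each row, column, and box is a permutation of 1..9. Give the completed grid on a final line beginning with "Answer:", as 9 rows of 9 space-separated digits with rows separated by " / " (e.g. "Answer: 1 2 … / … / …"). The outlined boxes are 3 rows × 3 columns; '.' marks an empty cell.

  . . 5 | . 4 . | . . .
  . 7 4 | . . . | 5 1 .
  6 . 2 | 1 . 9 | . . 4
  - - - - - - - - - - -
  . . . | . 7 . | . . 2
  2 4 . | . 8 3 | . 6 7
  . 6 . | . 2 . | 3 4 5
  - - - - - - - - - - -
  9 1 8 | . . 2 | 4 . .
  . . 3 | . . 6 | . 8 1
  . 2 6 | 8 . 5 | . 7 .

Step 1. [r1c7∈{2,6,7,8,9}] 6 has one home in col 7: r1c7, so r1c7=6.
Step 2. [r3c8∈{3}] nothing but 3 survives at r3c8, so r3c8=3.
Step 3. [r4c8∈{9}] nothing but 9 survives at r4c8 ⇒ r4c8=9.
Step 4. [r6c1∈{1,7,8}] across row 6, 8 lands solely at r6c1, so r6c1=8.
Step 5. [r4c3∈{1}] r4c3 is down to just 1. So r4c3=1.
Step 6. [r2c1∈{3}] nothing but 3 survives at r2c1, so r2c1=3.
Step 7. [r8c4∈{4,7,9}] 4 has one home in box 8: r8c4 ⇒ r8c4=4.
Step 8. [r1c4∈{2,3,7}] row 1 places 3 nowhere but r1c4 ⇒ r1c4=3.
Step 9. [r4c1∈{5}] nothing but 5 survives at r4c1 ⇒ r4c1=5.
Step 10. [r9c7∈{9}] nothing but 9 survives at r9c7. So r9c7=9.
Step 11. [r1c2∈{8,9}] in col 2, 9 fits only at r1c2. So r1c2=9.
Step 12. [r1c9∈{8}] nothing but 8 survives at r1c9 ⇒ r1c9=8.
Step 13. [r7c5∈{3}] r7c5's peers cover all but 3 ⇒ r7c5=3.
Step 14. [r6c4∈{9}] only 9 remains possible at r6c4. So r6c4=9.
Step 15. [r2c5∈{6}] only 6 remains possible at r2c5. So r2c5=6.
Step 16. [r7c4∈{7}] r7c4 is down to just 7, so r7c4=7.
Step 17. [r5c7∈{1}] only 1 remains possible at r5c7, so r5c7=1.
Step 18. [r5c3∈{9}] r5c3 is down to just 9, so r5c3=9.
Step 19. [r4c2∈{3}] r4c2 is down to just 3, so r4c2=3.
Step 20. [r6c3∈{7}] r6c3's peers cover all but 7 ⇒ r6c3=7.
Step 21. [r8c7∈{2}] r8c7's peers cover all but 2, so r8c7=2.
Step 22. [r6c6∈{1}] r6c6's peers cover all but 1. So r6c6=1.
Step 23. [r1c6∈{7}] r1c6 has the single candidate 7. So r1c6=7.
Step 24. [r3c5∈{5}] r3c5's peers cover all but 5. So r3c5=5.
Step 25. [r2c4∈{2}] nothing but 2 survives at r2c4. So r2c4=2.
Step 26. [r4c7∈{8}] r4c7 has the single candidate 8 ⇒ r4c7=8.
Step 27. [r7c9∈{6}] r7c9 is down to just 6 ⇒ r7c9=6.
Step 28. [r2c9∈{9}] r2c9's peers cover all but 9 ⇒ r2c9=9.
Step 29. [r2c6∈{8}] nothing but 8 survives at r2c6, so r2c6=8.
Step 30. [r4c4∈{6}] only 6 remains possible at r4c4 ⇒ r4c4=6.
Step 31. [r8c5∈{9}] r8c5 is down to just 9. So r8c5=9.
Step 32. [r3c2∈{8}] r3c2's peers cover all but 8, so r3c2=8.
Step 33. [r8c1∈{7}] r8c1 has the single candidate 7. So r8c1=7.
Step 34. [r3c7∈{7}] r3c7 is down to just 7, so r3c7=7.
Step 35. [r9c5∈{1}] r9c5 is down to just 1, so r9c5=1.
Step 36. [r7c8∈{5}] r7c8 has the single candidate 5 ⇒ r7c8=5.
Step 37. [r5c4∈{5}] nothing but 5 survives at r5c4 ⇒ r5c4=5.
Step 38. [r1c1∈{1}] r1c1 is down to just 1. So r1c1=1.
Step 39. [r1c8∈{2}] only 2 remains possible at r1c8, so r1c8=2.
Step 40. [r9c1∈{4}] only 4 remains possible at r9c1, so r9c1=4.
Step 41. [r8c2∈{5}] r8c2 is down to just 5. So r8c2=5.
Step 42. [r4c6∈{4}] r4c6's peers cover all but 4. So r4c6=4.
Step 43. [r9c9∈{3}] only 3 remains possible at r9c9 ⇒ r9c9=3.

Answer: 1 9 5 3 4 7 6 2 8 / 3 7 4 2 6 8 5 1 9 / 6 8 2 1 5 9 7 3 4 / 5 3 1 6 7 4 8 9 2 / 2 4 9 5 8 3 1 6 7 / 8 6 7 9 2 1 3 4 5 / 9 1 8 7 3 2 4 5 6 / 7 5 3 4 9 6 2 8 1 / 4 2 6 8 1 5 9 7 3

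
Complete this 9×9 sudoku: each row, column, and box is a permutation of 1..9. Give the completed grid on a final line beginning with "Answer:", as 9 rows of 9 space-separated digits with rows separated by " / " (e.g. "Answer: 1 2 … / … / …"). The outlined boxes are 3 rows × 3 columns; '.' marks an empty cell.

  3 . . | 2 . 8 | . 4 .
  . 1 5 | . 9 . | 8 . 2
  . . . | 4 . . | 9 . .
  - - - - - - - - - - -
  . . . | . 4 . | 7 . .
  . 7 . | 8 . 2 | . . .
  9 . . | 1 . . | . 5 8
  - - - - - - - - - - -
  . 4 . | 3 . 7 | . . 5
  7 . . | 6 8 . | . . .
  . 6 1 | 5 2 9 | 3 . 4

Step 1. [r7c5∈{1}] r7c5 is down to just 1, so r7c5=1.
Step 2. [r3c6∈{1,3,5,6}] 1 has one home in col 6: r3c6, so r3c6=1.
Step 3. [r3c5∈{3,5,6,7}] in row 3, 5 fits only at r3c5 ⇒ r3c5=5.
Step 4. [r9c1∈{8}] r9c1 is down to just 8 ⇒ r9c1=8.
Step 5. [r7c1∈{2}] r7c1's peers cover all but 2. So r7c1=2.
Step 6. [r3c1∈{6}] r3c1 is down to just 6. So r3c1=6.
Step 7. [r4c6∈{3,5,6}] r4c6 is the only open cell in col 6 admitting 5, so r4c6=5.
Step 8. [r7c7∈{6}] r7c7's peers cover all but 6 ⇒ r7c7=6.
Step 9. [r7c3∈{9}] r7c3 is down to just 9 ⇒ r7c3=9.
Step 10. [r8c3∈{3}] nothing but 3 survives at r8c3. So r8c3=3.
Step 11. [r1c3∈{7}] r1c3 has the single candidate 7. So r1c3=7.
Step 12. [r1c5∈{6}] r1c5's peers cover all but 6. So r1c5=6.
Step 13. [r1c9∈{1}] r1c9's peers cover all but 1. So r1c9=1.
Step 14. [r2c8∈{3,6,7}] row 2 places 6 nowhere but r2c8, so r2c8=6.
Step 15. [r5c5∈{3}] r5c5 is down to just 3. So r5c5=3.
Step 16. [r8c9∈{9}] r8c9 has the single candidate 9. So r8c9=9.
Step 17. [r6c2∈{2,3}] r6c2 is the only open cell in row 6 admitting 3. So r6c2=3.
Step 18. [r5c1∈{1,4,5}] in row 5, 5 fits only at r5c1 ⇒ r5c1=5.
Step 19. [r5c9∈{6}] only 6 remains possible at r5c9, so r5c9=6.
Step 20. [r4c3∈{2,6,8}] row 4 places 6 nowhere but r4c3. So r4c3=6.
Step 21. [r5c3∈{4}] r5c3 is down to just 4 ⇒ r5c3=4.
Step 22. [r5c7∈{1}] r5c7's peers cover all but 1. So r5c7=1.
Step 23. [r6c3∈{2}] r6c3 is down to just 2 ⇒ r6c3=2.
Step 24. [r4c8∈{2,3,9}] row 4 places 2 nowhere but r4c8 ⇒ r4c8=2.
Step 25. [r3c9∈{3,7}] in col 9, 7 fits only at r3c9. So r3c9=7.
Step 26. [r3c3∈{8}] r3c3 is down to just 8. So r3c3=8.
Step 27. [r8c8∈{1}] r8c8 has the single candidate 1 ⇒ r8c8=1.
Step 28. [r5c8∈{9}] nothing but 9 survives at r5c8, so r5c8=9.
Step 29. [r8c6∈{4}] nothing but 4 survives at r8c6, so r8c6=4.
Step 30. [r3c8∈{3}] r3c8's peers cover all but 3, so r3c8=3.
Step 31. [r7c8∈{8}] r7c8's peers cover all but 8. So r7c8=8.
Step 32. [r9c8∈{7}] r9c8 has the single candidate 7 ⇒ r9c8=7.
Step 33. [r8c2∈{5}] r8c2 is down to just 5, so r8c2=5.
Step 34. [r4c4∈{9}] r4c4 is down to just 9 ⇒ r4c4=9.
Step 35. [r1c2∈{9}] r1c2's peers cover all but 9. So r1c2=9.
Step 36. [r4c9∈{3}] r4c9 has the single candidate 3, so r4c9=3.
Step 37. [r3c2∈{2}] r3c2 has the single candidate 2, so r3c2=2.
Step 38. [r8c7∈{2}] r8c7 is down to just 2, so r8c7=2.
Step 39. [r6c7∈{4}] r6c7 is down to just 4 ⇒ r6c7=4.
Step 40. [r2c1∈{4}] r2c1 is down to just 4, so r2c1=4.
Step 41. [r4c1∈{1}] r4c1's peers cover all but 1, so r4c1=1.
Step 42. [r2c6∈{3}] r2c6's peers cover all but 3, so r2c6=3.
Step 43. [r4c2∈{8}] only 8 remains possible at r4c2. So r4c2=8.
Step 44. [r1c7∈{5}] nothing but 5 survives at r1c7, so r1c7=5.
Step 45. [r6c5∈{7}] only 7 remains possible at r6c5 ⇒ r6c5=7.
Step 46. [r6c6∈{6}] nothing but 6 survives at r6c6 ⇒ r6c6=6.
Step 47. [r2c4∈{7}] r2c4 is down to just 7. So r2c4=7.

Answer: 3 9 7 2 6 8 5 4 1 / 4 1 5 7 9 3 8 6 2 / 6 2 8 4 5 1 9 3 7 / 1 8 6 9 4 5 7 2 3 / 5 7 4 8 3 2 1 9 6 / 9 3 2 1 7 6 4 5 8 / 2 4 9 3 1 7 6 8 5 / 7 5 3 6 8 4 2 1 9 / 8 6 1 5 2 9 3 7 4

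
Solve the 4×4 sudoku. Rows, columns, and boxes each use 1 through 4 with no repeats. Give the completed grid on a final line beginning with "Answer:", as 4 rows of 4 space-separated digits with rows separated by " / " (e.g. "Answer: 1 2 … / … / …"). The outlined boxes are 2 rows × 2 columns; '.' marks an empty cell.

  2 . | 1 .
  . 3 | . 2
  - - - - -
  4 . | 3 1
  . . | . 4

Step 1. [r4c2∈{1,2}] across col 2, 1 lands solely at r4c2. So r4c2=1.
Step 2. [r2c3∈{4}] only 4 remains possible at r2c3, so r2c3=4.
Step 3. [r4c3∈{2}] only 2 remains possible at r4c3. So r4c3=2.
Step 4. [r4c1∈{3}] r4c1 has the single candidate 3, so r4c1=3.
Step 5. [r1c4∈{3}] r1c4 is down to just 3, so r1c4=3.
Step 6. [r1c2∈{4}] r1c2 has the single candidate 4. So r1c2=4.
Step 7. [r3c2∈{2}] nothing but 2 survives at r3c2. So r3c2=2.
Step 8. [r2c1∈{1}] r2c1 has the single candidate 1, so r2c1=1.

Answer: 2 4 1 3 / 1 3 4 2 / 4 2 3 1 / 3 1 2 4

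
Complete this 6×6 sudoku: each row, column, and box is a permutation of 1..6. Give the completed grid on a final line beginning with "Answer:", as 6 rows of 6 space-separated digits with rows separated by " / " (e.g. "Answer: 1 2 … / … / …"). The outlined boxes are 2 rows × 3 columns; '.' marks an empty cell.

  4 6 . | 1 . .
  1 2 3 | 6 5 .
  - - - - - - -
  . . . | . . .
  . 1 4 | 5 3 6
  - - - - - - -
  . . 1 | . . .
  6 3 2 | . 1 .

Step 1. [r6c4∈{4}] r6c4 is down to just 4, so r6c4=4.
Step 2. [r3c4∈{2}] nothing but 2 survives at r3c4, so r3c4=2.
Step 3. [r5c1∈{5}] only 5 remains possible at r5c1, so r5c1=5.
Step 4. [r1c6∈{2,3}] row 1 places 3 nowhere but r1c6. So r1c6=3.
Step 5. [r3c6∈{1,4}] across row 3, 1 lands solely at r3c6 ⇒ r3c6=1.
Step 6. [r5c5∈{2,6}] row 5 places 6 nowhere but r5c5 ⇒ r5c5=6.
Step 7. [r1c3∈{5}] r1c3 is down to just 5 ⇒ r1c3=5.
Step 8. [r5c4∈{3}] r5c4's peers cover all but 3 ⇒ r5c4=3.
Step 9. [r6c6∈{5}] only 5 remains possible at r6c6 ⇒ r6c6=5.
Step 10. [r1c5∈{2}] r1c5 is down to just 2, so r1c5=2.
Step 11. [r3c5∈{4}] nothing but 4 survives at r3c5. So r3c5=4.
Step 12. [r5c2∈{4}] r5c2 has the single candidate 4 ⇒ r5c2=4.
Step 13. [r3c2∈{5}] nothing but 5 survives at r3c2 ⇒ r3c2=5.
Step 14. [r3c1∈{3}] r3c1 has the single candidate 3, so r3c1=3.
Step 15. [r2c6∈{4}] nothing but 4 survives at r2c6, so r2c6=4.
Step 16. [r5c6∈{2}] r5c6's peers cover all but 2, so r5c6=2.
Step 17. [r4c1∈{2}] r4c1's peers cover all but 2 ⇒ r4c1=2.
Step 18. [r3c3∈{6}] r3c3's peers cover all but 6, so r3c3=6.

Answer: 4 6 5 1 2 3 / 1 2 3 6 5 4 / 3 5 6 2 4 1 / 2 1 4 5 3 6 / 5 4 1 3 6 2 / 6 3 2 4 1 5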